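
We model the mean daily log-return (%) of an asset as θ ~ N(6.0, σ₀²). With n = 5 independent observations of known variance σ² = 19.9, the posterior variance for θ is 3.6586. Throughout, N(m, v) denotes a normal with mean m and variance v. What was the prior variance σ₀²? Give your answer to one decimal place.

Posterior precision equals prior precision plus data precision: 1/σ_n² = 1/σ₀² + n/σ².
So 1/σ₀² = 1/3.6586 − 5/19.9 = 0.273329 − 0.251256 = 0.022073.
Hence σ₀² = 1/0.022073 ≈ 45.3.

σ₀² = 45.3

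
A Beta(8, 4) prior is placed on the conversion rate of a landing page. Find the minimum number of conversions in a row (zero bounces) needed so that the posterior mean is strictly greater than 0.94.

k = 55

After k conversions and 0 bounces the posterior is Beta(8+k, 4), with mean (8+k)/(8+4+k).
Set (8+k)/(12+k) > 0.94 and solve: k > (0.94·12 − 8)/(1 − 0.94) = 54.667.
The smallest integer exceeding 54.667 is 55, and checking k=55: (63)/(67) = 0.9403 > 0.94.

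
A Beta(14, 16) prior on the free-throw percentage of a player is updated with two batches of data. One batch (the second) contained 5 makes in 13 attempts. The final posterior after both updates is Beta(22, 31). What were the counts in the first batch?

Sequential conjugate updates are equivalent to a single update on the pooled data, so total successes = posterior α − prior α and total failures = posterior β − prior β.
Total across both batches: 22−14=8 makes, 31−16=15 misses.
Subtract the second batch: 8−5=3 makes and 15−8=7 misses.

3 makes and 7 misses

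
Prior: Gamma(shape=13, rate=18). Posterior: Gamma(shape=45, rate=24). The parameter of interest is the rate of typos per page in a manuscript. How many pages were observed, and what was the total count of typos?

n = 6 pages with total 32 typos

Gamma–Poisson conjugacy: posterior shape = α + Σxᵢ, posterior rate = β + n.
Matching: Σxᵢ = 45 − 13 = 32 and n = 24 − 18 = 6.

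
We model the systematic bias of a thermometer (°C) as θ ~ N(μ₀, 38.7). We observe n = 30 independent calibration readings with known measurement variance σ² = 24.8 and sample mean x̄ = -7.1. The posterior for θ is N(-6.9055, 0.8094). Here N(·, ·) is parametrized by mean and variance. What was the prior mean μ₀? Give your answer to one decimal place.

The posterior mean is a precision-weighted average: μ_n = (τ₀μ₀ + τ_data·x̄)/(τ₀+τ_data), with τ₀=1/σ₀² and τ_data=n/σ².
Here τ₀ = 1/38.7 = 0.025840 and τ_data = 30/24.8 = 1.209677, so τ_n = 1.235517.
Rearranging for μ₀: μ₀ = (μ_n·τ_n − τ_data·x̄)/τ₀ = (-6.9055·1.235517 − 1.209677·-7.1) / 0.025840 = 0.056844/0.025840 ≈ 2.2.

μ₀ = 2.2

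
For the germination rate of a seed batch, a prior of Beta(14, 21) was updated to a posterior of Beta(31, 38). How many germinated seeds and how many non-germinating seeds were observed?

A Beta(a, b) prior with s successes and f failures in binomial data gives a Beta(a+s, b+f) posterior.
Match parameters: s=31−14=17, f=38−21=17.

17 germinated seeds and 17 non-germinating seeds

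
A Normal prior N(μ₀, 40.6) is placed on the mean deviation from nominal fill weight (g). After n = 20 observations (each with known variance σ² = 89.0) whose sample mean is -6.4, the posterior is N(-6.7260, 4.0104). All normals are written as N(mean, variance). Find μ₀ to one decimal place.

The posterior mean is a precision-weighted average: μ_n = (τ₀μ₀ + τ_data·x̄)/(τ₀+τ_data), with τ₀=1/σ₀² and τ_data=n/σ².
Here τ₀ = 1/40.6 = 0.024631 and τ_data = 20/89.0 = 0.224719, so τ_n = 0.249350.
Rearranging for μ₀: μ₀ = (μ_n·τ_n − τ_data·x̄)/τ₀ = (-6.7260·0.249350 − 0.224719·-6.4) / 0.024631 = -0.238926/0.024631 ≈ -9.7.

μ₀ = -9.7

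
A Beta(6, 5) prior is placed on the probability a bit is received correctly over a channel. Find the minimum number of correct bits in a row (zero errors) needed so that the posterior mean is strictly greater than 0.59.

k = 2

After k correct bits and 0 errors the posterior is Beta(6+k, 5), with mean (6+k)/(6+5+k).
Set (6+k)/(11+k) > 0.59 and solve: k > (0.59·11 − 6)/(1 − 0.59) = 1.195.
The smallest integer exceeding 1.195 is 2.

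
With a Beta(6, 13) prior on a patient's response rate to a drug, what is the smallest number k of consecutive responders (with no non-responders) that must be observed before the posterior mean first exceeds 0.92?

k = 144

After k responders and 0 non-responders the posterior is Beta(6+k, 13), with mean (6+k)/(6+13+k).
Set (6+k)/(19+k) > 0.92 and solve: k > (0.92·19 − 6)/(1 − 0.92) = 143.500.
The smallest integer exceeding 143.500 is 144.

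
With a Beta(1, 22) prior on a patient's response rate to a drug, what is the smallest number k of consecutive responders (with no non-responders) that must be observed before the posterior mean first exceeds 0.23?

k = 6

After k responders and 0 non-responders the posterior is Beta(1+k, 22), with mean (1+k)/(1+22+k).
Set (1+k)/(23+k) > 0.23 and solve: k > (0.23·23 − 1)/(1 − 0.23) = 5.571.
The smallest integer exceeding 5.571 is 6.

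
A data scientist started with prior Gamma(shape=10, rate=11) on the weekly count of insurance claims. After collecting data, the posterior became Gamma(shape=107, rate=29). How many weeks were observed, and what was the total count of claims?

A Gamma(α, β) prior (rate parametrization) on a Poisson rate with n observations summing to S gives posterior Gamma(α+S, β+n).
Matching: Σxᵢ = 107 − 10 = 97 and n = 29 − 11 = 18.

n = 18 weeks with total 97 claims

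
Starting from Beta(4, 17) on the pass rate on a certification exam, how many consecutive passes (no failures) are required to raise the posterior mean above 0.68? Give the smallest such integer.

k = 33

After k passes and 0 failures the posterior is Beta(4+k, 17), with mean (4+k)/(4+17+k).
Set (4+k)/(21+k) > 0.68 and solve: k > (0.68·21 − 4)/(1 − 0.68) = 32.125.
The smallest integer exceeding 32.125 is 33.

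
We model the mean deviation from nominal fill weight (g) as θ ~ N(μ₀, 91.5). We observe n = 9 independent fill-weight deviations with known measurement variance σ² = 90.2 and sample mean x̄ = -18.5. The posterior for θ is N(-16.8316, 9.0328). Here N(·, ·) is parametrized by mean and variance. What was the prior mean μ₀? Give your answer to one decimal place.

μ₀ = -1.6

The posterior mean is a precision-weighted average: μ_n = (τ₀μ₀ + τ_data·x̄)/(τ₀+τ_data), with τ₀=1/σ₀² and τ_data=n/σ².
Here τ₀ = 1/91.5 = 0.010929 and τ_data = 9/90.2 = 0.099778, so τ_n = 0.110707.
Rearranging for μ₀: μ₀ = (μ_n·τ_n − τ_data·x̄)/τ₀ = (-16.8316·0.110707 − 0.099778·-18.5) / 0.010929 = -0.017483/0.010929 ≈ -1.6.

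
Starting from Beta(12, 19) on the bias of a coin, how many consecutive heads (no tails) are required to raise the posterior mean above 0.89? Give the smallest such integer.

After k heads and 0 tails the posterior is Beta(12+k, 19), with mean (12+k)/(12+19+k).
Set (12+k)/(31+k) > 0.89 and solve: k > (0.89·31 − 12)/(1 − 0.89) = 141.727.
The smallest integer exceeding 141.727 is 142, and checking k=142: (154)/(173) = 0.8902 > 0.89.

k = 142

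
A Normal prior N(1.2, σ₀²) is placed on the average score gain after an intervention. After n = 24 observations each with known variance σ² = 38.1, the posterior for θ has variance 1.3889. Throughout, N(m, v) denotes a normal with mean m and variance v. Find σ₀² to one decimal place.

σ₀² = 11.1

Posterior precision equals prior precision plus data precision: 1/σ_n² = 1/σ₀² + n/σ².
So 1/σ₀² = 1/1.3889 − 24/38.1 = 0.719994 − 0.629921 = 0.090073.
Hence σ₀² = 1/0.090073 ≈ 11.1.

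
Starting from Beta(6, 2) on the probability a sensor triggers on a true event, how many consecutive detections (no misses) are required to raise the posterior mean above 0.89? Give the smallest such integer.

k = 11

After k detections and 0 misses the posterior is Beta(6+k, 2), with mean (6+k)/(6+2+k).
Set (6+k)/(8+k) > 0.89 and solve: k > (0.89·8 − 6)/(1 − 0.89) = 10.182.
The smallest integer exceeding 10.182 is 11, and checking k=11: (17)/(19) = 0.8947 > 0.89.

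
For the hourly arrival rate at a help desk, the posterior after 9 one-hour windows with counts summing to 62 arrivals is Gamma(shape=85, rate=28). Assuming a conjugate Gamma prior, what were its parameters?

Gamma–Poisson conjugacy: posterior shape = α + Σxᵢ, posterior rate = β + n.
So α = 85 − 62 = 23 and β = 28 − 9 = 19.

Gamma(shape=23, rate=19)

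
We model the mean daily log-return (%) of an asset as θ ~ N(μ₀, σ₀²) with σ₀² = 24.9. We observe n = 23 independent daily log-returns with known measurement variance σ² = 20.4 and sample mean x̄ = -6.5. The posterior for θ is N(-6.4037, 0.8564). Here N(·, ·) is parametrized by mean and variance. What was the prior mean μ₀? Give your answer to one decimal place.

μ₀ = -3.7

With known observation variance, the Normal–Normal posterior has precision τ_n = τ₀ + n/σ² and mean μ_n = (τ₀μ₀ + (n/σ²)x̄)/τ_n.
Here τ₀ = 1/24.9 = 0.040161 and τ_data = 23/20.4 = 1.127451, so τ_n = 1.167612.
Rearranging for μ₀: μ₀ = (μ_n·τ_n − τ_data·x̄)/τ₀ = (-6.4037·1.167612 − 1.127451·-6.5) / 0.040161 = -0.148605/0.040161 ≈ -3.7.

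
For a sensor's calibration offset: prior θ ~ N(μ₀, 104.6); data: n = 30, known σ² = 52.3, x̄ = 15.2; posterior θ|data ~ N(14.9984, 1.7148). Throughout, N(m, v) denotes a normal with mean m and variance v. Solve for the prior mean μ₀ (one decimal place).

μ₀ = 2.9

The posterior mean is a precision-weighted average: μ_n = (τ₀μ₀ + τ_data·x̄)/(τ₀+τ_data), with τ₀=1/σ₀² and τ_data=n/σ².
Here τ₀ = 1/104.6 = 0.009560 and τ_data = 30/52.3 = 0.573614, so τ_n = 0.583174.
Rearranging for μ₀: μ₀ = (μ_n·τ_n − τ_data·x̄)/τ₀ = (14.9984·0.583174 − 0.573614·15.2) / 0.009560 = 0.027744/0.009560 ≈ 2.9.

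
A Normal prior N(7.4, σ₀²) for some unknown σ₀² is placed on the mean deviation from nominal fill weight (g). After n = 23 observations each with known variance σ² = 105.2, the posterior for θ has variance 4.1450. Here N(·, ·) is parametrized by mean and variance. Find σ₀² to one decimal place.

For the Normal–Normal model with known σ², precisions add: τ_n = τ₀ + n/σ².
So 1/σ₀² = 1/4.1450 − 23/105.2 = 0.241255 − 0.218631 = 0.022624.
Hence σ₀² = 1/0.022624 ≈ 44.2.

σ₀² = 44.2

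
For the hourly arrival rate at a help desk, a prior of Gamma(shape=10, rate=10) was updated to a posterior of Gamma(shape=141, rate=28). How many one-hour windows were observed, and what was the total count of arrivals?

Gamma–Poisson conjugacy: posterior shape = α + Σxᵢ, posterior rate = β + n.
Matching: Σxᵢ = 141 − 10 = 131 and n = 28 − 10 = 18.

n = 18 one-hour windows with total 131 arrivals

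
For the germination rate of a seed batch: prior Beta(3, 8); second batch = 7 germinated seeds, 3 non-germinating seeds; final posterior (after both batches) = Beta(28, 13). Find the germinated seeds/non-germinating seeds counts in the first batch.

18 germinated seeds and 2 non-germinating seeds

Sequential conjugate updates are equivalent to a single update on the pooled data, so total successes = posterior α − prior α and total failures = posterior β − prior β.
Total across both batches: 28−3=25 germinated seeds, 13−8=5 non-germinating seeds.
Subtract the second batch: 25−7=18 germinated seeds and 5−3=2 non-germinating seeds.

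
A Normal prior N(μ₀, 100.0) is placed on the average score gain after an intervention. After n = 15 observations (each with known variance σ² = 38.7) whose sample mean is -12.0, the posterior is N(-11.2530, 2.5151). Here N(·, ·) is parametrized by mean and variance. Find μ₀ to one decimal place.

With known observation variance, the Normal–Normal posterior has precision τ_n = τ₀ + n/σ² and mean μ_n = (τ₀μ₀ + (n/σ²)x̄)/τ_n.
Here τ₀ = 1/100.0 = 0.010000 and τ_data = 15/38.7 = 0.387597, so τ_n = 0.397597.
Rearranging for μ₀: μ₀ = (μ_n·τ_n − τ_data·x̄)/τ₀ = (-11.2530·0.397597 − 0.387597·-12.0) / 0.010000 = 0.177005/0.010000 ≈ 17.7.

μ₀ = 17.7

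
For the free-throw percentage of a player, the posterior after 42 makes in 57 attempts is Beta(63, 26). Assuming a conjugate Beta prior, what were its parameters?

A Beta(α, β) prior with s successes and f failures in binomial data gives a Beta(α+s, β+f) posterior.
Subtract the data counts: 63−42=21, 26−15=11.

Beta(21, 11)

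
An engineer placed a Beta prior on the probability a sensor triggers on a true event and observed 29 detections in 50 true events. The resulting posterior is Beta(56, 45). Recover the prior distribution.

Beta(27, 24)

Under Beta–binomial conjugacy the posterior parameters are (a+s, b+f).
Subtract the data counts: 56−29=27, 45−21=24.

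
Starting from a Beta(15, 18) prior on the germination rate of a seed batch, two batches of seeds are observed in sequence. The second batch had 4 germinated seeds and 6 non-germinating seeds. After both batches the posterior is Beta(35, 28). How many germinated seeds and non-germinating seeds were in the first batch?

16 germinated seeds and 4 non-germinating seeds

Sequential conjugate updates are equivalent to a single update on the pooled data, so total successes = posterior α − prior α and total failures = posterior β − prior β.
Total across both batches: 35−15=20 germinated seeds, 28−18=10 non-germinating seeds.
Subtract the second batch: 20−4=16 germinated seeds and 10−6=4 non-germinating seeds.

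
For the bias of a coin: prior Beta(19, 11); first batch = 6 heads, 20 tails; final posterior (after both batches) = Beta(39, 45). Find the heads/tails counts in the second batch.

14 heads and 14 tails

Sequential conjugate updates are equivalent to a single update on the pooled data, so total successes = posterior α − prior α and total failures = posterior β − prior β.
Total across both batches: 39−19=20 heads, 45−11=34 tails.
Subtract the first batch: 20−6=14 heads and 34−20=14 tails.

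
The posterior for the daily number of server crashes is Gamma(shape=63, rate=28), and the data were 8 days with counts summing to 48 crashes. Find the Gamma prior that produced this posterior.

Gamma(shape=15, rate=20)

Gamma–Poisson conjugacy: posterior shape = α + Σxᵢ, posterior rate = β + n.
So α = 63 − 48 = 15 and β = 28 − 8 = 20.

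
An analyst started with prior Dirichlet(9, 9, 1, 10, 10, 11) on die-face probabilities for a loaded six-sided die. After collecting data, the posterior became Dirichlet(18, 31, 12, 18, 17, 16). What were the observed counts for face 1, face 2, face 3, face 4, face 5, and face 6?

For a Dirichlet(α) prior with multinomial counts c, the posterior is Dirichlet(α + c) componentwise.
Counts are posterior − prior componentwise: 18−9=9, 31−9=22, 12−1=11, 18−10=8, 17−10=7, 16−11=5.

counts (9, 22, 11, 8, 7, 5)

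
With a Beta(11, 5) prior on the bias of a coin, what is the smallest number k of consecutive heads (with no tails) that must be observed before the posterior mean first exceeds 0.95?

After k heads and 0 tails the posterior is Beta(11+k, 5), with mean (11+k)/(11+5+k).
Set (11+k)/(16+k) > 0.95 and solve: k > (0.95·16 − 11)/(1 − 0.95) = 84.000.
The smallest integer exceeding 84.000 is 85.

k = 85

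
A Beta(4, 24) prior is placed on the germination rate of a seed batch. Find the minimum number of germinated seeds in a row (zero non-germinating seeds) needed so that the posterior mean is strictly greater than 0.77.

k = 77

After k germinated seeds and 0 non-germinating seeds the posterior is Beta(4+k, 24), with mean (4+k)/(4+24+k).
Set (4+k)/(28+k) > 0.77 and solve: k > (0.77·28 − 4)/(1 − 0.77) = 76.348.
The smallest integer exceeding 76.348 is 77, and checking k=77: (81)/(105) = 0.7714 > 0.77.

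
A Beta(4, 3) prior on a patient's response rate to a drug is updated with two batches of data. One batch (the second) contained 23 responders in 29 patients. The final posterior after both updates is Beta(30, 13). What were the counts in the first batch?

Sequential conjugate updates are equivalent to a single update on the pooled data, so total successes = posterior α − prior α and total failures = posterior β − prior β.
Total across both batches: 30−4=26 responders, 13−3=10 non-responders.
Subtract the second batch: 26−23=3 responders and 10−6=4 non-responders.

3 responders and 4 non-responders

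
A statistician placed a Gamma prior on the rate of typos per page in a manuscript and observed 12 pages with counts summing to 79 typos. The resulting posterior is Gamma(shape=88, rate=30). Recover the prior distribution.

A Gamma(α, β) prior (rate parametrization) on a Poisson rate with n observations summing to S gives posterior Gamma(α+S, β+n).
So α = 88 − 79 = 9 and β = 30 − 12 = 18.

Gamma(shape=9, rate=18)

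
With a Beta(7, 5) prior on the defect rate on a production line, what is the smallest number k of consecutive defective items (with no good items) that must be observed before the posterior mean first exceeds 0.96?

k = 114

After k defective items and 0 good items the posterior is Beta(7+k, 5), with mean (7+k)/(7+5+k).
Set (7+k)/(12+k) > 0.96 and solve: k > (0.96·12 − 7)/(1 − 0.96) = 113.000.
The smallest integer exceeding 113.000 is 114, and checking k=114: (121)/(126) = 0.9603 > 0.96.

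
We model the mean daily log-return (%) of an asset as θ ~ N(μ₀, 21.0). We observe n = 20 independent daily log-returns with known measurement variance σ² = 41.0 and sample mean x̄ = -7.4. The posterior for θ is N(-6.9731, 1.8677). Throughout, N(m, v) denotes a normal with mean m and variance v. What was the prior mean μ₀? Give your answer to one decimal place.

μ₀ = -2.6

The posterior mean is a precision-weighted average: μ_n = (τ₀μ₀ + τ_data·x̄)/(τ₀+τ_data), with τ₀=1/σ₀² and τ_data=n/σ².
Here τ₀ = 1/21.0 = 0.047619 and τ_data = 20/41.0 = 0.487805, so τ_n = 0.535424.
Rearranging for μ₀: μ₀ = (μ_n·τ_n − τ_data·x̄)/τ₀ = (-6.9731·0.535424 − 0.487805·-7.4) / 0.047619 = -0.123808/0.047619 ≈ -2.6.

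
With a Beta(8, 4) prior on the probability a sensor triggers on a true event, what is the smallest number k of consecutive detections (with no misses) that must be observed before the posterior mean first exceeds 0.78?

k = 7

After k detections and 0 misses the posterior is Beta(8+k, 4), with mean (8+k)/(8+4+k).
Set (8+k)/(12+k) > 0.78 and solve: k > (0.78·12 − 8)/(1 − 0.78) = 6.182.
The smallest integer exceeding 6.182 is 7.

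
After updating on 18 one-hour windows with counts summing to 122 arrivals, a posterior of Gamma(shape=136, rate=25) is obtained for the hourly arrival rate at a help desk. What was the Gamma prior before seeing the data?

Gamma(shape=14, rate=7)

Gamma–Poisson conjugacy: posterior shape = α + Σxᵢ, posterior rate = β + n.
So α = 136 − 122 = 14 and β = 25 − 18 = 7.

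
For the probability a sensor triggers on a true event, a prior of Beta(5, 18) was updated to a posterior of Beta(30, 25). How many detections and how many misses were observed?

25 detections and 7 misses

Under Beta–binomial conjugacy the posterior parameters are (a+s, b+f).
Match parameters: s=30−5=25, f=25−18=7.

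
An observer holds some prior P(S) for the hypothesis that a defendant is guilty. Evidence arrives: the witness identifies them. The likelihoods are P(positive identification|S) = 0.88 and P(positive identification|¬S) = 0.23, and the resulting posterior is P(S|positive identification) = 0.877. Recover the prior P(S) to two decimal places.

P(S) = 0.65

In odds form, posterior odds = prior odds × likelihood ratio, so prior odds = posterior odds ÷ LR.
Posterior odds = 0.877/(1−0.877) = 7.1301. LR = 0.88/0.23 = 3.8261.
Prior odds = 7.1301/3.8261 = 1.8635, so P(S) = 1.8635/(1+1.8635) ≈ 0.65.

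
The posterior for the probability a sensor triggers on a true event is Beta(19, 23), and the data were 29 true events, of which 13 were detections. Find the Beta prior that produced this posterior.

Beta(6, 7)

Under Beta–binomial conjugacy the posterior parameters are (α+s, β+f).
So α = 19 − 13 = 6 and β = 23 − 16 = 7.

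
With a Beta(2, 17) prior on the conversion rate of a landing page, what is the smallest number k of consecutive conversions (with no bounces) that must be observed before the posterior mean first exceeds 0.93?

k = 224

After k conversions and 0 bounces the posterior is Beta(2+k, 17), with mean (2+k)/(2+17+k).
Set (2+k)/(19+k) > 0.93 and solve: k > (0.93·19 − 2)/(1 − 0.93) = 223.857.
The smallest integer exceeding 223.857 is 224, and checking k=224: (226)/(243) = 0.9300 > 0.93.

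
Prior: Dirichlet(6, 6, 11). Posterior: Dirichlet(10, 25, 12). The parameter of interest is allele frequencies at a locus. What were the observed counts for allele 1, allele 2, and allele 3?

counts (4, 19, 1)

For a Dirichlet(α) prior with multinomial counts c, the posterior is Dirichlet(α + c) componentwise.
Counts are posterior − prior componentwise: 10−6=4, 25−6=19, 12−11=1.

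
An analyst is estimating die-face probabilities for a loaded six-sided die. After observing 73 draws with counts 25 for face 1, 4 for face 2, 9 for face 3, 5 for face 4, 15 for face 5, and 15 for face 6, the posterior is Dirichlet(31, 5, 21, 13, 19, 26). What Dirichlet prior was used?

For a Dirichlet(α) prior with multinomial counts c, the posterior is Dirichlet(α + c) componentwise.
Subtract each count from the matching posterior parameter: 31−25=6, 5−4=1, 21−9=12, 13−5=8, 19−15=4, 26−15=11.

Dirichlet(6, 1, 12, 8, 4, 11)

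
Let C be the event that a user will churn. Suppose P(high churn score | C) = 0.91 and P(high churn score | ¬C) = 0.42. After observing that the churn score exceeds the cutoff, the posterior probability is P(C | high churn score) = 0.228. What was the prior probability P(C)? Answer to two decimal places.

Bayes' rule in odds form gives O(C|E) = O(C)·[P(E|C)/P(E|¬C)], hence O(C) = O(C|E)/LR.
Posterior odds = 0.228/(1−0.228) = 0.2953. LR = 0.91/0.42 = 2.1667.
Prior odds = 0.2953/2.1667 = 0.1363, so P(C) = 0.1363/(1+0.1363) ≈ 0.12.

P(C) = 0.12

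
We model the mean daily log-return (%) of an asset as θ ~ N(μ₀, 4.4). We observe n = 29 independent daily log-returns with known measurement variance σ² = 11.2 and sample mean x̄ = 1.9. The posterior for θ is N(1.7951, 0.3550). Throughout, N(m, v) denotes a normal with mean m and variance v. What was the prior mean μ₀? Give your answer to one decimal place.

μ₀ = 0.6

The posterior mean is a precision-weighted average: μ_n = (τ₀μ₀ + τ_data·x̄)/(τ₀+τ_data), with τ₀=1/σ₀² and τ_data=n/σ².
Here τ₀ = 1/4.4 = 0.227273 and τ_data = 29/11.2 = 2.589286, so τ_n = 2.816559.
Rearranging for μ₀: μ₀ = (μ_n·τ_n − τ_data·x̄)/τ₀ = (1.7951·2.816559 − 2.589286·1.9) / 0.227273 = 0.136362/0.227273 ≈ 0.6.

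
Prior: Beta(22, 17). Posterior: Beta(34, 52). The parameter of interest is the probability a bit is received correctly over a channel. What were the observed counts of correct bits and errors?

A Beta(α, β) prior with s successes and f failures in binomial data gives a Beta(α+s, β+f) posterior.
So s = 34 − 22 = 12 and f = 52 − 17 = 35.

12 correct bits and 35 errors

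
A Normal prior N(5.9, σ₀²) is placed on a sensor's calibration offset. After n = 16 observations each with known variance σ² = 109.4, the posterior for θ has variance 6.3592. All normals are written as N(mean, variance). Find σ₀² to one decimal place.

For the Normal–Normal model with known σ², precisions add: τ_n = τ₀ + n/σ².
So 1/σ₀² = 1/6.3592 − 16/109.4 = 0.157252 − 0.146252 = 0.011000.
Hence σ₀² = 1/0.011000 ≈ 90.9.

σ₀² = 90.9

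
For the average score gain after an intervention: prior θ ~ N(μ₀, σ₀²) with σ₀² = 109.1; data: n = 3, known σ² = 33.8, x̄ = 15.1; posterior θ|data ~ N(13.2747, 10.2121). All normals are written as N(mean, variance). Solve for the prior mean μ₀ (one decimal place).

The posterior mean is a precision-weighted average: μ_n = (τ₀μ₀ + τ_data·x̄)/(τ₀+τ_data), with τ₀=1/σ₀² and τ_data=n/σ².
Here τ₀ = 1/109.1 = 0.009166 and τ_data = 3/33.8 = 0.088757, so τ_n = 0.097923.
Rearranging for μ₀: μ₀ = (μ_n·τ_n − τ_data·x̄)/τ₀ = (13.2747·0.097923 − 0.088757·15.1) / 0.009166 = -0.040332/0.009166 ≈ -4.4.

μ₀ = -4.4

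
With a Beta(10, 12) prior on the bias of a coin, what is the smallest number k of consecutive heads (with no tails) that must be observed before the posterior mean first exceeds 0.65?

After k heads and 0 tails the posterior is Beta(10+k, 12), with mean (10+k)/(10+12+k).
Set (10+k)/(22+k) > 0.65 and solve: k > (0.65·22 − 10)/(1 − 0.65) = 12.286.
The smallest integer exceeding 12.286 is 13.

k = 13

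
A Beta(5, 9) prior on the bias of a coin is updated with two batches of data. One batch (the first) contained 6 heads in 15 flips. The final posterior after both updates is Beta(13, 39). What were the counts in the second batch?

2 heads and 21 tails

Sequential conjugate updates are equivalent to a single update on the pooled data, so total successes = posterior α − prior α and total failures = posterior β − prior β.
Total across both batches: 13−5=8 heads, 39−9=30 tails.
Subtract the first batch: 8−6=2 heads and 30−9=21 tails.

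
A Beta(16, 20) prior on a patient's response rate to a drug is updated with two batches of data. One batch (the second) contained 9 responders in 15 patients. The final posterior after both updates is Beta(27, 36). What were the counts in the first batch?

2 responders and 10 non-responders

Sequential conjugate updates are equivalent to a single update on the pooled data, so total successes = posterior α − prior α and total failures = posterior β − prior β.
Total across both batches: 27−16=11 responders, 36−20=16 non-responders.
Subtract the second batch: 11−9=2 responders and 16−6=10 non-responders.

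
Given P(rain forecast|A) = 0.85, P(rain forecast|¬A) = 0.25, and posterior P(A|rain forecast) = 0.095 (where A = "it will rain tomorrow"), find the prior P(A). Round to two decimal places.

In odds form, posterior odds = prior odds × likelihood ratio, so prior odds = posterior odds ÷ LR.
Posterior odds = 0.095/(1−0.095) = 0.1050. LR = 0.85/0.25 = 3.4000.
Prior odds = 0.1050/3.4000 = 0.0309, so P(A) = 0.0309/(1+0.0309) ≈ 0.03.

P(A) = 0.03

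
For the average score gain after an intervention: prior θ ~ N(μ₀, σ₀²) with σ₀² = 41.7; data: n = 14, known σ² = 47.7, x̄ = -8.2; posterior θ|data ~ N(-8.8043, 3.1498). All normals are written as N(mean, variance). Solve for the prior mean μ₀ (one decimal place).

With known observation variance, the Normal–Normal posterior has precision τ_n = τ₀ + n/σ² and mean μ_n = (τ₀μ₀ + (n/σ²)x̄)/τ_n.
Here τ₀ = 1/41.7 = 0.023981 and τ_data = 14/47.7 = 0.293501, so τ_n = 0.317482.
Rearranging for μ₀: μ₀ = (μ_n·τ_n − τ_data·x̄)/τ₀ = (-8.8043·0.317482 − 0.293501·-8.2) / 0.023981 = -0.388499/0.023981 ≈ -16.2.

μ₀ = -16.2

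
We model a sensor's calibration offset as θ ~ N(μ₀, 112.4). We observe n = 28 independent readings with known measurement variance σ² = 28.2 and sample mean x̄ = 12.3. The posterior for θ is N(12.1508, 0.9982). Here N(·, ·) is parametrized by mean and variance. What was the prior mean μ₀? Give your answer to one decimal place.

With known observation variance, the Normal–Normal posterior has precision τ_n = τ₀ + n/σ² and mean μ_n = (τ₀μ₀ + (n/σ²)x̄)/τ_n.
Here τ₀ = 1/112.4 = 0.008897 and τ_data = 28/28.2 = 0.992908, so τ_n = 1.001805.
Rearranging for μ₀: μ₀ = (μ_n·τ_n − τ_data·x̄)/τ₀ = (12.1508·1.001805 − 0.992908·12.3) / 0.008897 = -0.040036/0.008897 ≈ -4.5.

μ₀ = -4.5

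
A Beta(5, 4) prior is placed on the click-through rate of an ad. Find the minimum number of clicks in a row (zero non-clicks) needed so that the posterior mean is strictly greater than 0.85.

After k clicks and 0 non-clicks the posterior is Beta(5+k, 4), with mean (5+k)/(5+4+k).
Set (5+k)/(9+k) > 0.85 and solve: k > (0.85·9 − 5)/(1 − 0.85) = 17.667.
The smallest integer exceeding 17.667 is 18.

k = 18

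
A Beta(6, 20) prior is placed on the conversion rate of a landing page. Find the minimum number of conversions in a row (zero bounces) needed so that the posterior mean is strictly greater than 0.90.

After k conversions and 0 bounces the posterior is Beta(6+k, 20), with mean (6+k)/(6+20+k).
Set (6+k)/(26+k) > 0.90 and solve: k > (0.90·26 − 6)/(1 − 0.90) = 174.000.
The smallest integer exceeding 174.000 is 175.

k = 175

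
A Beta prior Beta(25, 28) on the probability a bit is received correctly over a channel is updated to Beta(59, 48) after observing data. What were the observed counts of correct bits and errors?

Under Beta–binomial conjugacy the posterior parameters are (a+s, b+f).
Match parameters: s=59−25=34, f=48−28=20.

34 correct bits and 20 errors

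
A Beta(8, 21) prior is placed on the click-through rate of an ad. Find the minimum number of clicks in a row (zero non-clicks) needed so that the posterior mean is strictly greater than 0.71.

After k clicks and 0 non-clicks the posterior is Beta(8+k, 21), with mean (8+k)/(8+21+k).
Set (8+k)/(29+k) > 0.71 and solve: k > (0.71·29 − 8)/(1 − 0.71) = 43.414.
The smallest integer exceeding 43.414 is 44.

k = 44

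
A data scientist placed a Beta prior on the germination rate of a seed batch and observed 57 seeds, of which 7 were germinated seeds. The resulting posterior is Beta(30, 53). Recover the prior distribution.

Beta(23, 3)

Under Beta–binomial conjugacy the posterior parameters are (α+s, β+f).
Subtract the data counts: 30−7=23, 53−50=3.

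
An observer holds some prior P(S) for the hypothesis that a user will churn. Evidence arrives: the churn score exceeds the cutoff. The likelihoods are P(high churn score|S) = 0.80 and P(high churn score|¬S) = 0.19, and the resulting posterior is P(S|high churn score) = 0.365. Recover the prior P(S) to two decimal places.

P(S) = 0.12

In odds form, posterior odds = prior odds × likelihood ratio, so prior odds = posterior odds ÷ LR.
Posterior odds = 0.365/(1−0.365) = 0.5748. LR = 0.80/0.19 = 4.2105.
Prior odds = 0.5748/4.2105 = 0.1365, so P(S) = 0.1365/(1+0.1365) ≈ 0.12.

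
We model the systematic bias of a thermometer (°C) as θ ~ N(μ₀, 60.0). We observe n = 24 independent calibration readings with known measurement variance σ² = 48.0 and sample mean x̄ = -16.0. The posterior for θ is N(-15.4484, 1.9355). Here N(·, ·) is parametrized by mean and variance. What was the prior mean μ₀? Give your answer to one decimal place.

μ₀ = 1.1

With known observation variance, the Normal–Normal posterior has precision τ_n = τ₀ + n/σ² and mean μ_n = (τ₀μ₀ + (n/σ²)x̄)/τ_n.
Here τ₀ = 1/60.0 = 0.016667 and τ_data = 24/48.0 = 0.500000, so τ_n = 0.516667.
Rearranging for μ₀: μ₀ = (μ_n·τ_n − τ_data·x̄)/τ₀ = (-15.4484·0.516667 − 0.500000·-16.0) / 0.016667 = 0.018322/0.016667 ≈ 1.1.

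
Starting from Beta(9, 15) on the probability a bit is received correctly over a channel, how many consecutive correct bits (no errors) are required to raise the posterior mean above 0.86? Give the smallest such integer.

k = 84

After k correct bits and 0 errors the posterior is Beta(9+k, 15), with mean (9+k)/(9+15+k).
Set (9+k)/(24+k) > 0.86 and solve: k > (0.86·24 − 9)/(1 − 0.86) = 83.143.
The smallest integer exceeding 83.143 is 84.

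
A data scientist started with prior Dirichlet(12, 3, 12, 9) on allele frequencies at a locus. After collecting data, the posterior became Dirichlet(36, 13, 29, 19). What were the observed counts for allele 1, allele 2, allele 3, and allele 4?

counts (24, 10, 17, 10)

For a Dirichlet(α) prior with multinomial counts c, the posterior is Dirichlet(α + c) componentwise.
Counts are posterior − prior componentwise: 36−12=24, 13−3=10, 29−12=17, 19−9=10.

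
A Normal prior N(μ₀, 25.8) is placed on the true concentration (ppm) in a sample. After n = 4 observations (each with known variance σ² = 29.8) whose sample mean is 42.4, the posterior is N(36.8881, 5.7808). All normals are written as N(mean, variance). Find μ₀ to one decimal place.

The posterior mean is a precision-weighted average: μ_n = (τ₀μ₀ + τ_data·x̄)/(τ₀+τ_data), with τ₀=1/σ₀² and τ_data=n/σ².
Here τ₀ = 1/25.8 = 0.038760 and τ_data = 4/29.8 = 0.134228, so τ_n = 0.172988.
Rearranging for μ₀: μ₀ = (μ_n·τ_n − τ_data·x̄)/τ₀ = (36.8881·0.172988 − 0.134228·42.4) / 0.038760 = 0.689931/0.038760 ≈ 17.8.

μ₀ = 17.8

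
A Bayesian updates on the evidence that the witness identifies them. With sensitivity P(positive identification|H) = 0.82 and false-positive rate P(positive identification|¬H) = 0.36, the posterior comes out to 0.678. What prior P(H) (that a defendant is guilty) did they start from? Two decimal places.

In odds form, posterior odds = prior odds × likelihood ratio, so prior odds = posterior odds ÷ LR.
Posterior odds = 0.678/(1−0.678) = 2.1056. LR = 0.82/0.36 = 2.2778.
Prior odds = 2.1056/2.2778 = 0.9244, so P(H) = 0.9244/(1+0.9244) ≈ 0.48.

P(H) = 0.48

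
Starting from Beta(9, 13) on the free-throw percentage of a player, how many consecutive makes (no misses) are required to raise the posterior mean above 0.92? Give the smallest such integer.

After k makes and 0 misses the posterior is Beta(9+k, 13), with mean (9+k)/(9+13+k).
Set (9+k)/(22+k) > 0.92 and solve: k > (0.92·22 − 9)/(1 − 0.92) = 140.500.
The smallest integer exceeding 140.500 is 141, and checking k=141: (150)/(163) = 0.9202 > 0.92.

k = 141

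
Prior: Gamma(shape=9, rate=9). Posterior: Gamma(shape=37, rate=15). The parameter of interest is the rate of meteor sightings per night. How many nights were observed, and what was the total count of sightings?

Gamma–Poisson conjugacy: posterior shape = α + Σxᵢ, posterior rate = β + n.
Matching: Σxᵢ = 37 − 9 = 28 and n = 15 − 9 = 6.

n = 6 nights with total 28 sightings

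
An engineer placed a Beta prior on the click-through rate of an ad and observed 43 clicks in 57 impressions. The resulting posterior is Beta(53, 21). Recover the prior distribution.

A Beta(a, b) prior with s successes and f failures in binomial data gives a Beta(a+s, b+f) posterior.
So a = 53 − 43 = 10 and b = 21 − 14 = 7.

Beta(10, 7)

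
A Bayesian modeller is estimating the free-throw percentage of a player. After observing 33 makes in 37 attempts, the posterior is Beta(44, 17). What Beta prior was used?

A Beta(α, β) prior with s successes and f failures in binomial data gives a Beta(α+s, β+f) posterior.
Subtract the data counts: 44−33=11, 17−4=13.

Beta(11, 13)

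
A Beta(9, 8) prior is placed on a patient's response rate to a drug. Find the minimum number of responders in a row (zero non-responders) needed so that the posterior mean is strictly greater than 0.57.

k = 2

After k responders and 0 non-responders the posterior is Beta(9+k, 8), with mean (9+k)/(9+8+k).
Set (9+k)/(17+k) > 0.57 and solve: k > (0.57·17 − 9)/(1 − 0.57) = 1.605.
The smallest integer exceeding 1.605 is 2, and checking k=2: (11)/(19) = 0.5789 > 0.57.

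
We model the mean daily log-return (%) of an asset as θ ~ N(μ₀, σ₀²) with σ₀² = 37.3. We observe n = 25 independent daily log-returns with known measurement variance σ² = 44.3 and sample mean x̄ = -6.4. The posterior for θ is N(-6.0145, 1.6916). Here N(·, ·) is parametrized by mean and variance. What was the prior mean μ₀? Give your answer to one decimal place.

The posterior mean is a precision-weighted average: μ_n = (τ₀μ₀ + τ_data·x̄)/(τ₀+τ_data), with τ₀=1/σ₀² and τ_data=n/σ².
Here τ₀ = 1/37.3 = 0.026810 and τ_data = 25/44.3 = 0.564334, so τ_n = 0.591144.
Rearranging for μ₀: μ₀ = (μ_n·τ_n − τ_data·x̄)/τ₀ = (-6.0145·0.591144 − 0.564334·-6.4) / 0.026810 = 0.056302/0.026810 ≈ 2.1.

μ₀ = 2.1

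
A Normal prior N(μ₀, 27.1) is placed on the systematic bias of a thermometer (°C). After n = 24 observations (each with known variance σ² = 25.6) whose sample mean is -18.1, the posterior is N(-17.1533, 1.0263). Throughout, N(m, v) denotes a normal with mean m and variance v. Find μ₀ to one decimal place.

μ₀ = 6.9

With known observation variance, the Normal–Normal posterior has precision τ_n = τ₀ + n/σ² and mean μ_n = (τ₀μ₀ + (n/σ²)x̄)/τ_n.
Here τ₀ = 1/27.1 = 0.036900 and τ_data = 24/25.6 = 0.937500, so τ_n = 0.974400.
Rearranging for μ₀: μ₀ = (μ_n·τ_n − τ_data·x̄)/τ₀ = (-17.1533·0.974400 − 0.937500·-18.1) / 0.036900 = 0.254574/0.036900 ≈ 6.9.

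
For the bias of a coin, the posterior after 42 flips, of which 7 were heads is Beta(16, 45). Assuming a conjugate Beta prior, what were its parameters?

Beta(9, 10)

A Beta(α, β) prior with s successes and f failures in binomial data gives a Beta(α+s, β+f) posterior.
So α = 16 − 7 = 9 and β = 45 − 35 = 10.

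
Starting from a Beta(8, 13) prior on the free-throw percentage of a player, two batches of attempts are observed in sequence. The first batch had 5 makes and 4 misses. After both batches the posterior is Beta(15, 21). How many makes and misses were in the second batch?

2 makes and 4 misses

Sequential conjugate updates are equivalent to a single update on the pooled data, so total successes = posterior α − prior α and total failures = posterior β − prior β.
Total across both batches: 15−8=7 makes, 21−13=8 misses.
Subtract the first batch: 7−5=2 makes and 8−4=4 misses.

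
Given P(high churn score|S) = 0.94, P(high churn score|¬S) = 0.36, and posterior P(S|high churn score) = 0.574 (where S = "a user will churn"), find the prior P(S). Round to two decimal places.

P(S) = 0.34

In odds form, posterior odds = prior odds × likelihood ratio, so prior odds = posterior odds ÷ LR.
Posterior odds = 0.574/(1−0.574) = 1.3474. LR = 0.94/0.36 = 2.6111.
Prior odds = 1.3474/2.6111 = 0.5160, so P(S) = 0.5160/(1+0.5160) ≈ 0.34.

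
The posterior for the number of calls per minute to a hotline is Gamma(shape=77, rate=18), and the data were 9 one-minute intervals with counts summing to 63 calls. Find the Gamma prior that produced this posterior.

Gamma–Poisson conjugacy: posterior shape = α + Σxᵢ, posterior rate = β + n.
So α = 77 − 63 = 14 and β = 18 − 9 = 9.

Gamma(shape=14, rate=9)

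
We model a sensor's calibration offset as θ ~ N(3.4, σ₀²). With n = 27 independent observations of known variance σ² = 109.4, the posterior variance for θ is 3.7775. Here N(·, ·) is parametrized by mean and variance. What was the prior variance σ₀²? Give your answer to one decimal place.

σ₀² = 55.8

Posterior precision equals prior precision plus data precision: 1/σ_n² = 1/σ₀² + n/σ².
So 1/σ₀² = 1/3.7775 − 27/109.4 = 0.264725 − 0.246801 = 0.017924.
Hence σ₀² = 1/0.017924 ≈ 55.8.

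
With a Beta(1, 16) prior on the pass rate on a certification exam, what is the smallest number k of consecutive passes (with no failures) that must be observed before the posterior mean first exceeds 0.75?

k = 48

After k passes and 0 failures the posterior is Beta(1+k, 16), with mean (1+k)/(1+16+k).
Set (1+k)/(17+k) > 0.75 and solve: k > (0.75·17 − 1)/(1 − 0.75) = 47.000.
The smallest integer exceeding 47.000 is 48.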